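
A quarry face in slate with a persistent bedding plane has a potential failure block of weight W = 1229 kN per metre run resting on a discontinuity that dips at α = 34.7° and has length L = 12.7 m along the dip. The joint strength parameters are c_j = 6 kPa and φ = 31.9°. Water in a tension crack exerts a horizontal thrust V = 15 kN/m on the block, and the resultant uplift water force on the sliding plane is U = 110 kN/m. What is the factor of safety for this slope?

FS = 0.89

Resolving the block weight along and normal to the plane and applying the Mohr–Coulomb strength on the joint:
N' = W cosα − U − V sinα = 1229·cos34.7° − 110 − 15·sin34.7° = 891.9 kN/m
Driving force T = W sinα + V cosα = 1229·sin34.7° + 15·cos34.7° = 712.0 kN/m
Resisting force R = c_j·L + N'·tanφ = 6·12.7 + 891.9·tan31.9° = 76.2 + 555.1 = 631.3 kN/m
FS = R / T = 631.3 / 712.0 = 0.887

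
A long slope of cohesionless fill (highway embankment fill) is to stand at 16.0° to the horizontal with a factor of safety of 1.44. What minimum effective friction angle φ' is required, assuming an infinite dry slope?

FS = tanφ'/tanβ ⇒ tanφ' = FS · tanβ = 1.44 · tan16.0° = 0.4129
φ' = arctan(0.4129) = 22.44°

φ' = 22.4°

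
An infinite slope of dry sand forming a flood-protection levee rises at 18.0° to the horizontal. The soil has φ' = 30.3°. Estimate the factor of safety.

For a dry cohesionless infinite slope the factor of safety is FS = tanφ' / tanβ.
FS = tan30.3° / tan18.0° = 0.5844 / 0.3249 = 1.798

FS = 1.80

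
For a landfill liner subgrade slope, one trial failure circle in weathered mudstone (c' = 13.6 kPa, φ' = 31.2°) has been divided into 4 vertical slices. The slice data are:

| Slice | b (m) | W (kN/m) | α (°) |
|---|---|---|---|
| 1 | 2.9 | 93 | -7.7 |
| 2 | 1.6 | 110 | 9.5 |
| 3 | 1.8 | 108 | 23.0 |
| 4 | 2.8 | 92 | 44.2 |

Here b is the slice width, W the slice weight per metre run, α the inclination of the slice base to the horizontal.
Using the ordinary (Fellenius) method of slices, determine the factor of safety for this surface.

FS = 3.24

Ordinary method of slices: FS = Σ[c'·Δl_i + (W_i cosα_i)·tanφ'] / Σ W_i sinα_i, with Δl_i = b_i / cosα_i.
Slice 1: Δl = 2.9/cos(-7.7°) = 2.926 m; N'_1 = 93·cos(-7.7°) = 92.2; c'Δl = 39.80; W sinα = -12.5
Slice 2: Δl = 1.6/cos9.5° = 1.622 m; N'_2 = 110·cos9.5° = 108.5; c'Δl = 22.06; W sinα = 18.2
Slice 3: Δl = 1.8/cos23.0° = 1.955 m; N'_3 = 108·cos23.0° = 99.4; c'Δl = 26.59; W sinα = 42.2
Slice 4: Δl = 2.8/cos44.2° = 3.906 m; N'_4 = 92·cos44.2° = 66.0; c'Δl = 53.12; W sinα = 64.1
Σc'Δl = 141.6 kN/m; ΣN' = 366.0 kN/m; ΣW sinα = 112.0 kN/m
Resisting = 141.6 + 366.0·tan31.2° = 141.6 + 221.7 = 363.2 kN/m
FS = 363.2 / 112.0 = 3.242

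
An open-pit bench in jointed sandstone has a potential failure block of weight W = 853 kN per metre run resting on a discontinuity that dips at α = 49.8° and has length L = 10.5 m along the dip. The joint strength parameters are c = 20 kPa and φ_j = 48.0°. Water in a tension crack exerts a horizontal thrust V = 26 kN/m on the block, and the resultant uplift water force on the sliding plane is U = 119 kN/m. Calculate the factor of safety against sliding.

FS = 1.00

Resolving the block weight along and normal to the plane and applying the Mohr–Coulomb strength on the joint:
N' = W cosα − U − V sinα = 853·cos49.8° − 119 − 26·sin49.8° = 411.7 kN/m
Driving force T = W sinα + V cosα = 853·sin49.8° + 26·cos49.8° = 668.3 kN/m
Resisting force R = c·L + N'·tanφ_j = 20·10.5 + 411.7·tan48.0° = 210.0 + 457.3 = 667.3 kN/m
FS = R / T = 667.3 / 668.3 = 0.998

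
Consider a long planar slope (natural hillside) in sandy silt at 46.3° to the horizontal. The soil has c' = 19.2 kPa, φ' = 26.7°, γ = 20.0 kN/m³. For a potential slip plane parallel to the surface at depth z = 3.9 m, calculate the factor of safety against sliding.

FS = 0.97

For an infinite slope with a slip plane parallel to the surface (no pore pressure): FS = [c' + γz cos²β tanφ'] / [γz sinβ cosβ].
γz = 20.0·3.9 = 78.00 kN/m²
Numerator = 19.2 + 78.00·cos²46.3°·tan26.7° = 19.2 + 78.00·0.4773·0.5029 = 37.925 kPa
Denominator = 78.00·sin46.3°·cos46.3° = 78.00·0.7230·0.6909 = 38.960 kPa
FS = 37.925 / 38.960 = 0.973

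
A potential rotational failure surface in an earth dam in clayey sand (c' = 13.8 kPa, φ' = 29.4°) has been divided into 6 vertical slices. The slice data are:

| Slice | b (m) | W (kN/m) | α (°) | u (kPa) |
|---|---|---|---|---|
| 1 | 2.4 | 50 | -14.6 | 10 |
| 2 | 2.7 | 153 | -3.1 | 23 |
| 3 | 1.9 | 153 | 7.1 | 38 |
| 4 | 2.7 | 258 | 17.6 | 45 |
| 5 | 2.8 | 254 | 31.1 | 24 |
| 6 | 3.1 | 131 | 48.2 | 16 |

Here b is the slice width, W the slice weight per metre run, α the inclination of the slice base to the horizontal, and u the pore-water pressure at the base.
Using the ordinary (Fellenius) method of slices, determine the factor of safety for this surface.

Ordinary method of slices: FS = Σ[c'·Δl_i + (W_i cosα_i − u_i·Δl_i)·tanφ'] / Σ W_i sinα_i, with Δl_i = b_i / cosα_i.
Slice 1: Δl = 2.4/cos(-14.6°) = 2.480 m; N'_1 = 50·cos(-14.6°) − 10·2.480 = 23.6; c'Δl = 34.23; W sinα = -12.6
Slice 2: Δl = 2.7/cos(-3.1°) = 2.704 m; N'_2 = 153·cos(-3.1°) − 23·2.704 = 90.6; c'Δl = 37.31; W sinα = -8.3
Slice 3: Δl = 1.9/cos7.1° = 1.915 m; N'_3 = 153·cos7.1° − 38·1.915 = 79.1; c'Δl = 26.42; W sinα = 18.9
Slice 4: Δl = 2.7/cos17.6° = 2.833 m; N'_4 = 258·cos17.6° − 45·2.833 = 118.5; c'Δl = 39.09; W sinα = 78.0
Slice 5: Δl = 2.8/cos31.1° = 3.270 m; N'_5 = 254·cos31.1° − 24·3.270 = 139.0; c'Δl = 45.13; W sinα = 131.2
Slice 6: Δl = 3.1/cos48.2° = 4.651 m; N'_6 = 131·cos48.2° − 16·4.651 = 12.9; c'Δl = 64.18; W sinα = 97.7
Σc'Δl = 246.4 kN/m; ΣN' = 463.6 kN/m; ΣW sinα = 304.9 kN/m
Resisting = 246.4 + 463.6·tan29.4° = 246.4 + 261.2 = 507.6 kN/m
FS = 507.6 / 304.9 = 1.665

FS = 1.66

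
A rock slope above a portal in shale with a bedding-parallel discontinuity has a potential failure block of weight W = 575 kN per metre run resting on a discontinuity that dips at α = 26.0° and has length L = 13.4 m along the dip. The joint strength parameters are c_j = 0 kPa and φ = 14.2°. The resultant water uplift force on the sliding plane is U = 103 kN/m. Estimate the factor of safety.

FS = 0.42

Resolving the block weight along and normal to the plane and applying the Mohr–Coulomb strength on the joint:
N' = W cosα − U = 575·cos26.0° − 103 = 413.8 kN/m
Driving force T = W sinα = 575·sin26.0° = 252.1 kN/m
Resisting force R = c_j·L + N'·tanφ = 0·13.4 + 413.8·tan14.2° = 0.0 + 104.7 = 104.7 kN/m
FS = R / T = 104.7 / 252.1 = 0.415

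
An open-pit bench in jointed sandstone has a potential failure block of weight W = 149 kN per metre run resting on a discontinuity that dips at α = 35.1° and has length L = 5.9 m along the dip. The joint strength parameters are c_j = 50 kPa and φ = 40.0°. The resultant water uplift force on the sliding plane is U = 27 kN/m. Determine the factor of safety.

Resolving the block weight along and normal to the plane and applying the Mohr–Coulomb strength on the joint:
N' = W cosα − U = 149·cos35.1° − 27 = 94.9 kN/m
Driving force T = W sinα = 149·sin35.1° = 85.7 kN/m
Resisting force R = c_j·L + N'·tanφ = 50·5.9 + 94.9·tan40.0° = 295.0 + 79.6 = 374.6 kN/m
FS = R / T = 374.6 / 85.7 = 4.373

FS = 4.37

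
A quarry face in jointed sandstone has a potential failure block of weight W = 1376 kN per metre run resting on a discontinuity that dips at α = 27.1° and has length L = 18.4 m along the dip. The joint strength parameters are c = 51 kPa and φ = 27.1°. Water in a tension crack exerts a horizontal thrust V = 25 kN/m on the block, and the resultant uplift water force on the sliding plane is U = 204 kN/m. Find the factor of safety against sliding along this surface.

FS = 2.24

Resolving the block weight along and normal to the plane and applying the Mohr–Coulomb strength on the joint:
N' = W cosα − U − V sinα = 1376·cos27.1° − 204 − 25·sin27.1° = 1009.5 kN/m
Driving force T = W sinα + V cosα = 1376·sin27.1° + 25·cos27.1° = 649.1 kN/m
Resisting force R = c·L + N'·tanφ = 51·18.4 + 1009.5·tan27.1° = 938.4 + 516.6 = 1455.0 kN/m
FS = R / T = 1455.0 / 649.1 = 2.242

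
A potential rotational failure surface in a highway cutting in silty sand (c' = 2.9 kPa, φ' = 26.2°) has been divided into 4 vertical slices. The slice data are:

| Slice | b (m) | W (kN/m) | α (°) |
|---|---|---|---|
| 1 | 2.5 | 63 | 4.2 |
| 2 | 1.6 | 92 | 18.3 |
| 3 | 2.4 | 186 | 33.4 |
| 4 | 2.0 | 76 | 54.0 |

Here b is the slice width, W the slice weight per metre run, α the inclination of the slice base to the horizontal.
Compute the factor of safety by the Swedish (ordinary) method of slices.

FS = 1.03

Ordinary method of slices: FS = Σ[c'·Δl_i + (W_i cosα_i)·tanφ'] / Σ W_i sinα_i, with Δl_i = b_i / cosα_i.
Slice 1: Δl = 2.5/cos4.2° = 2.507 m; N'_1 = 63·cos4.2° = 62.8; c'Δl = 7.27; W sinα = 4.6
Slice 2: Δl = 1.6/cos18.3° = 1.685 m; N'_2 = 92·cos18.3° = 87.3; c'Δl = 4.89; W sinα = 28.9
Slice 3: Δl = 2.4/cos33.4° = 2.875 m; N'_3 = 186·cos33.4° = 155.3; c'Δl = 8.34; W sinα = 102.4
Slice 4: Δl = 2.0/cos54.0° = 3.403 m; N'_4 = 76·cos54.0° = 44.7; c'Δl = 9.87; W sinα = 61.5
Σc'Δl = 30.4 kN/m; ΣN' = 350.1 kN/m; ΣW sinα = 197.4 kN/m
Resisting = 30.4 + 350.1·tan26.2° = 30.4 + 172.3 = 202.6 kN/m
FS = 202.6 / 197.4 = 1.027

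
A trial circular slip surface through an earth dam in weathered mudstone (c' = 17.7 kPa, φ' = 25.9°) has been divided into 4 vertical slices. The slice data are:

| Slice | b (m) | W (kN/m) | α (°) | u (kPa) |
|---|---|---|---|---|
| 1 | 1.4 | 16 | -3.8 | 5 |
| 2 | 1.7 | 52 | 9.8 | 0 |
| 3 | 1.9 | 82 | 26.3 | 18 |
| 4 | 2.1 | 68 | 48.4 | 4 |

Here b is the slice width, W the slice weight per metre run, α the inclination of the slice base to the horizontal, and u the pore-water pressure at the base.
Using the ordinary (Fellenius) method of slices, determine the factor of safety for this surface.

FS = 2.22

Ordinary method of slices: FS = Σ[c'·Δl_i + (W_i cosα_i − u_i·Δl_i)·tanφ'] / Σ W_i sinα_i, with Δl_i = b_i / cosα_i.
Slice 1: Δl = 1.4/cos(-3.8°) = 1.403 m; N'_1 = 16·cos(-3.8°) − 5·1.403 = 8.9; c'Δl = 24.83; W sinα = -1.1
Slice 2: Δl = 1.7/cos9.8° = 1.725 m; N'_2 = 52·cos9.8° − 0·1.725 = 51.2; c'Δl = 30.54; W sinα = 8.9
Slice 3: Δl = 1.9/cos26.3° = 2.119 m; N'_3 = 82·cos26.3° − 18·2.119 = 35.4; c'Δl = 37.51; W sinα = 36.3
Slice 4: Δl = 2.1/cos48.4° = 3.163 m; N'_4 = 68·cos48.4° − 4·3.163 = 32.5; c'Δl = 55.99; W sinα = 50.9
Σc'Δl = 148.9 kN/m; ΣN' = 128.0 kN/m; ΣW sinα = 95.0 kN/m
Resisting = 148.9 + 128.0·tan25.9° = 148.9 + 62.2 = 211.0 kN/m
FS = 211.0 / 95.0 = 2.222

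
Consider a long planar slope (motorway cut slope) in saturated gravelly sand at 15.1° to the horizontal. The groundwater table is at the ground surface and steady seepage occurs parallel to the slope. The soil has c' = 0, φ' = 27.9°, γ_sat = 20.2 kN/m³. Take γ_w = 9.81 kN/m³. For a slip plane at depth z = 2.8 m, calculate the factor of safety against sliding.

FS = 1.01

With seepage parallel to the slope and the water table at the surface, the effective normal stress on the slip plane uses the buoyant unit weight γ' = γ_sat − γ_w while the driving shear stress uses γ_sat:
FS = [c' + γ' z cos²β tanφ'] / [γ_sat z sinβ cosβ]
(For c' = 0 this reduces to FS = (γ'/γ_sat)·tanφ'/tanβ.)
γ' = 20.2 − 9.81 = 10.39 kN/m³
Numerator = 0.0 + 10.39·2.8·cos²15.1°·tan27.9° = 0.0 + 10.39·2.8·0.9321·0.5295 = 14.358 kPa
Denominator = 20.2·2.8·sin15.1°·cos15.1° = 20.2·2.8·0.2605·0.9655 = 14.225 kPa
FS = 14.358 / 14.225 = 1.009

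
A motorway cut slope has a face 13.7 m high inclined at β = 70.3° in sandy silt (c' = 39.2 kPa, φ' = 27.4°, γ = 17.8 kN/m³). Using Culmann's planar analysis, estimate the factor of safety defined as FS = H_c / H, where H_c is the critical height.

H_c = (4c'/γ) · sinβ cosφ' / [1 − cos(β − φ')]
    = (4·39.2/17.8) · sin70.3°·cos27.4° / [1 − cos42.9°]
    = 8.809 · 0.8359 / 0.2675 = 27.53 m
FS = H_c / H = 27.53 / 13.7 = 2.009

FS = 2.01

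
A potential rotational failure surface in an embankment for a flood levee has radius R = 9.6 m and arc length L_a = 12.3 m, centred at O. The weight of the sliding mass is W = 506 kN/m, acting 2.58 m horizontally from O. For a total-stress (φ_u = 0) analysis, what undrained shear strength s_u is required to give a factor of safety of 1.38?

FS = s_u·L_a·R / (W·d), so s_u = FS·W·d / (L_a·R).
s_u = 1.38·506·2.58 / (12.30·9.6) = 1801.6 / 118.08 = 15.26 kPa

s_u = 15.3 kPa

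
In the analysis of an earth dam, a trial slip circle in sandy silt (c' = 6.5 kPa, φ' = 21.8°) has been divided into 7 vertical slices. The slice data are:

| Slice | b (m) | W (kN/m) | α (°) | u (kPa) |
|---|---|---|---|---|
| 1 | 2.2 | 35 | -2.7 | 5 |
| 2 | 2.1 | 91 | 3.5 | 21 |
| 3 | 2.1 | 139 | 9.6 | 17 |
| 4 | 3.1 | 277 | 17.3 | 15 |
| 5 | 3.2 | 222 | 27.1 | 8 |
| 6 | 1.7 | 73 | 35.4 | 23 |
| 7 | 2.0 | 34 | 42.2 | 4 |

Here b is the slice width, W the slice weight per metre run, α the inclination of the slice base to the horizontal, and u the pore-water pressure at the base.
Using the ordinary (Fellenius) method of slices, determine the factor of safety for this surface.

Ordinary method of slices: FS = Σ[c'·Δl_i + (W_i cosα_i − u_i·Δl_i)·tanφ'] / Σ W_i sinα_i, with Δl_i = b_i / cosα_i.
Slice 1: Δl = 2.2/cos(-2.7°) = 2.202 m; N'_1 = 35·cos(-2.7°) − 5·2.202 = 23.9; c'Δl = 14.32; W sinα = -1.6
Slice 2: Δl = 2.1/cos3.5° = 2.104 m; N'_2 = 91·cos3.5° − 21·2.104 = 46.6; c'Δl = 13.68; W sinα = 5.6
Slice 3: Δl = 2.1/cos9.6° = 2.130 m; N'_3 = 139·cos9.6° − 17·2.130 = 100.8; c'Δl = 13.84; W sinα = 23.2
Slice 4: Δl = 3.1/cos17.3° = 3.247 m; N'_4 = 277·cos17.3° − 15·3.247 = 215.8; c'Δl = 21.10; W sinα = 82.4
Slice 5: Δl = 3.2/cos27.1° = 3.595 m; N'_5 = 222·cos27.1° − 8·3.595 = 168.9; c'Δl = 23.37; W sinα = 101.1
Slice 6: Δl = 1.7/cos35.4° = 2.086 m; N'_6 = 73·cos35.4° − 23·2.086 = 11.5; c'Δl = 13.56; W sinα = 42.3
Slice 7: Δl = 2.0/cos42.2° = 2.700 m; N'_7 = 34·cos42.2° − 4·2.700 = 14.4; c'Δl = 17.55; W sinα = 22.8
Σc'Δl = 117.4 kN/m; ΣN' = 582.0 kN/m; ΣW sinα = 275.7 kN/m
Resisting = 117.4 + 582.0·tan21.8° = 117.4 + 232.8 = 350.2 kN/m
FS = 350.2 / 275.7 = 1.270

FS = 1.27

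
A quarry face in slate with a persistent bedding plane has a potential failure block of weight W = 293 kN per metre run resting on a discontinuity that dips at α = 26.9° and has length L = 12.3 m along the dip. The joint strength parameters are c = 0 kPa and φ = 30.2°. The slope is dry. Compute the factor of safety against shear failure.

FS = 1.15

Resolving the block weight along and normal to the plane and applying the Mohr–Coulomb strength on the joint:
N' = W cosα = 293·cos26.9° = 261.3 kN/m
Driving force T = W sinα = 293·sin26.9° = 132.6 kN/m
Resisting force R = c·L + N'·tanφ = 0·12.3 + 261.3·tan30.2° = 0.0 + 152.1 = 152.1 kN/m
FS = R / T = 152.1 / 132.6 = 1.147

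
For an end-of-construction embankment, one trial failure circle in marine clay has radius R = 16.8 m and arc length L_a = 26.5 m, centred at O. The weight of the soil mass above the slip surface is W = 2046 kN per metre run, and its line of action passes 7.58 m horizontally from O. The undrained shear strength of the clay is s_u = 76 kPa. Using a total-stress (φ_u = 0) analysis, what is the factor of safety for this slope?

FS = 2.18

Taking moments about the centre O, the resisting moment is provided by the undrained shear strength acting along the arc:
M_R = s_u·L_a·R = 76·26.50·16.8 = 33835.2 kN·m/m
M_D = W·d = 2046·7.58 = 15508.7 kN·m/m
FS = M_R / M_D = 33835.2 / 15508.7 = 2.182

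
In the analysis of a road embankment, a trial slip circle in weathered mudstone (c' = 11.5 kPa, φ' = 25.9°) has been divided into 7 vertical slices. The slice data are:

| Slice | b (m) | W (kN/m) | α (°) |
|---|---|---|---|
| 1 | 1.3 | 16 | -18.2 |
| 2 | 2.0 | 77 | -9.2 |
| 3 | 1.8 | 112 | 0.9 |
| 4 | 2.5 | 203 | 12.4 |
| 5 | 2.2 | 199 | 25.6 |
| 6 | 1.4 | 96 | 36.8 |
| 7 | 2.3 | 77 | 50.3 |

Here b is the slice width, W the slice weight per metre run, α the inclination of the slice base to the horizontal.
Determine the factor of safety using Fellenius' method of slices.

Ordinary method of slices: FS = Σ[c'·Δl_i + (W_i cosα_i)·tanφ'] / Σ W_i sinα_i, with Δl_i = b_i / cosα_i.
Slice 1: Δl = 1.3/cos(-18.2°) = 1.368 m; N'_1 = 16·cos(-18.2°) = 15.2; c'Δl = 15.74; W sinα = -5.0
Slice 2: Δl = 2.0/cos(-9.2°) = 2.026 m; N'_2 = 77·cos(-9.2°) = 76.0; c'Δl = 23.30; W sinα = -12.3
Slice 3: Δl = 1.8/cos0.9° = 1.800 m; N'_3 = 112·cos0.9° = 112.0; c'Δl = 20.70; W sinα = 1.8
Slice 4: Δl = 2.5/cos12.4° = 2.560 m; N'_4 = 203·cos12.4° = 198.3; c'Δl = 29.44; W sinα = 43.6
Slice 5: Δl = 2.2/cos25.6° = 2.439 m; N'_5 = 199·cos25.6° = 179.5; c'Δl = 28.05; W sinα = 86.0
Slice 6: Δl = 1.4/cos36.8° = 1.748 m; N'_6 = 96·cos36.8° = 76.9; c'Δl = 20.11; W sinα = 57.5
Slice 7: Δl = 2.3/cos50.3° = 3.601 m; N'_7 = 77·cos50.3° = 49.2; c'Δl = 41.41; W sinα = 59.2
Σc'Δl = 178.7 kN/m; ΣN' = 707.0 kN/m; ΣW sinα = 230.8 kN/m
Resisting = 178.7 + 707.0·tan25.9° = 178.7 + 343.3 = 522.0 kN/m
FS = 522.0 / 230.8 = 2.262

FS = 2.26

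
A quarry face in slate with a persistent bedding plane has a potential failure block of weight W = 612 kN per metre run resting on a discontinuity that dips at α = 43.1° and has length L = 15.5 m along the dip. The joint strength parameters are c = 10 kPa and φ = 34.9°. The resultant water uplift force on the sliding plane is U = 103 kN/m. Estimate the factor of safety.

Resolving the block weight along and normal to the plane and applying the Mohr–Coulomb strength on the joint:
N' = W cosα − U = 612·cos43.1° − 103 = 343.9 kN/m
Driving force T = W sinα = 612·sin43.1° = 418.2 kN/m
Resisting force R = c·L + N'·tanφ = 10·15.5 + 343.9·tan34.9° = 155.0 + 239.9 = 394.9 kN/m
FS = R / T = 394.9 / 418.2 = 0.944

FS = 0.94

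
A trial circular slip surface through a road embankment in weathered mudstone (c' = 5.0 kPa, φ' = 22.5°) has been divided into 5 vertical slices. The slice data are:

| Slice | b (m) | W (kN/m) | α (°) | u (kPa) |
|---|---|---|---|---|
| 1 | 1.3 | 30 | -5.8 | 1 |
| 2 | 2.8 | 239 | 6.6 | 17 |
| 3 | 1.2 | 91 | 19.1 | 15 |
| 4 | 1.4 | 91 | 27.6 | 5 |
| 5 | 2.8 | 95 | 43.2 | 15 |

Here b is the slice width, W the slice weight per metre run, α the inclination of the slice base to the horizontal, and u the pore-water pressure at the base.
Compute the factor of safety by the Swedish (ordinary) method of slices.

Ordinary method of slices: FS = Σ[c'·Δl_i + (W_i cosα_i − u_i·Δl_i)·tanφ'] / Σ W_i sinα_i, with Δl_i = b_i / cosα_i.
Slice 1: Δl = 1.3/cos(-5.8°) = 1.307 m; N'_1 = 30·cos(-5.8°) − 1·1.307 = 28.5; c'Δl = 6.53; W sinα = -3.0
Slice 2: Δl = 2.8/cos6.6° = 2.819 m; N'_2 = 239·cos6.6° − 17·2.819 = 189.5; c'Δl = 14.09; W sinα = 27.5
Slice 3: Δl = 1.2/cos19.1° = 1.270 m; N'_3 = 91·cos19.1° − 15·1.270 = 66.9; c'Δl = 6.35; W sinα = 29.8
Slice 4: Δl = 1.4/cos27.6° = 1.580 m; N'_4 = 91·cos27.6° − 5·1.580 = 72.7; c'Δl = 7.90; W sinα = 42.2
Slice 5: Δl = 2.8/cos43.2° = 3.841 m; N'_5 = 95·cos43.2° − 15·3.841 = 11.6; c'Δl = 19.21; W sinα = 65.0
Σc'Δl = 54.1 kN/m; ΣN' = 369.4 kN/m; ΣW sinα = 161.4 kN/m
Resisting = 54.1 + 369.4·tan22.5° = 54.1 + 153.0 = 207.1 kN/m
FS = 207.1 / 161.4 = 1.283

FS = 1.28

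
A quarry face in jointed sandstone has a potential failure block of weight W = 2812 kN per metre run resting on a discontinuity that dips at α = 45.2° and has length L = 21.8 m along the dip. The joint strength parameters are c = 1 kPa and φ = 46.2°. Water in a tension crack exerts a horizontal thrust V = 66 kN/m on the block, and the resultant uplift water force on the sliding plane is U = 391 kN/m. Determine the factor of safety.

FS = 0.80

Resolving the block weight along and normal to the plane and applying the Mohr–Coulomb strength on the joint:
N' = W cosα − U − V sinα = 2812·cos45.2° − 391 − 66·sin45.2° = 1543.6 kN/m
Driving force T = W sinα + V cosα = 2812·sin45.2° + 66·cos45.2° = 2041.8 kN/m
Resisting force R = c·L + N'·tanφ = 1·21.8 + 1543.6·tan46.2° = 21.8 + 1609.7 = 1631.5 kN/m
FS = R / T = 1631.5 / 2041.8 = 0.799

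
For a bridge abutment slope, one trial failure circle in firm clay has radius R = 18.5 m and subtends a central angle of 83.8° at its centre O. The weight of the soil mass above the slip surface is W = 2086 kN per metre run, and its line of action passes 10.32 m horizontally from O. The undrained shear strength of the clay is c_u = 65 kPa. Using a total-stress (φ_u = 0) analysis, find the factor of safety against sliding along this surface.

FS = 1.51

Taking moments about the centre O, the resisting moment is provided by the undrained shear strength acting along the arc:
Arc length L_a = R·θ = 18.5·(83.8°·π/180) = 18.5·1.4626 = 27.06 m
M_R = c_u·L_a·R = 65·27.06·18.5 = 32537.1 kN·m/m
M_D = W·d = 2086·10.32 = 21527.5 kN·m/m
FS = M_R / M_D = 32537.1 / 21527.5 = 1.511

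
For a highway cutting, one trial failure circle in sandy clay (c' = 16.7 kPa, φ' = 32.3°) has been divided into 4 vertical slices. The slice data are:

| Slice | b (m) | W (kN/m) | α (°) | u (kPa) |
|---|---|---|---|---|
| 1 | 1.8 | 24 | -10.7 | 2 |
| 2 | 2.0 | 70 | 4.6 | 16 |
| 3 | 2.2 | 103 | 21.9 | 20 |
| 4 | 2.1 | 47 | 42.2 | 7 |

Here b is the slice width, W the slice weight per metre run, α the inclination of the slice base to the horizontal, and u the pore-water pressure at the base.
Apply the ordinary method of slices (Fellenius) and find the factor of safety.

FS = 3.20

Ordinary method of slices: FS = Σ[c'·Δl_i + (W_i cosα_i − u_i·Δl_i)·tanφ'] / Σ W_i sinα_i, with Δl_i = b_i / cosα_i.
Slice 1: Δl = 1.8/cos(-10.7°) = 1.832 m; N'_1 = 24·cos(-10.7°) − 2·1.832 = 19.9; c'Δl = 30.59; W sinα = -4.5
Slice 2: Δl = 2.0/cos4.6° = 2.006 m; N'_2 = 70·cos4.6° − 16·2.006 = 37.7; c'Δl = 33.51; W sinα = 5.6
Slice 3: Δl = 2.2/cos21.9° = 2.371 m; N'_3 = 103·cos21.9° − 20·2.371 = 48.1; c'Δl = 39.60; W sinα = 38.4
Slice 4: Δl = 2.1/cos42.2° = 2.835 m; N'_4 = 47·cos42.2° − 7·2.835 = 15.0; c'Δl = 47.34; W sinα = 31.6
Σc'Δl = 151.0 kN/m; ΣN' = 120.7 kN/m; ΣW sinα = 71.1 kN/m
Resisting = 151.0 + 120.7·tan32.3° = 151.0 + 76.3 = 227.3 kN/m
FS = 227.3 / 71.1 = 3.195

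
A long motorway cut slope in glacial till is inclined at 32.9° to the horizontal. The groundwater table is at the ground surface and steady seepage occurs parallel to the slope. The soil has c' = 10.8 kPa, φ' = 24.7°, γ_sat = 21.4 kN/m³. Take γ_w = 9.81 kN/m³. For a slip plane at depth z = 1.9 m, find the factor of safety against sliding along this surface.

FS = 0.97

With seepage parallel to the slope and the water table at the surface, the effective normal stress on the slip plane uses the buoyant unit weight γ' = γ_sat − γ_w while the driving shear stress uses γ_sat:
FS = [c' + γ' z cos²β tanφ'] / [γ_sat z sinβ cosβ]
γ' = 21.4 − 9.81 = 11.59 kN/m³
Numerator = 10.8 + 11.59·1.9·cos²32.9°·tan24.7° = 10.8 + 11.59·1.9·0.7050·0.4599 = 17.940 kPa
Denominator = 21.4·1.9·sin32.9°·cos32.9° = 21.4·1.9·0.5432·0.8396 = 18.543 kPa
FS = 17.940 / 18.543 = 0.967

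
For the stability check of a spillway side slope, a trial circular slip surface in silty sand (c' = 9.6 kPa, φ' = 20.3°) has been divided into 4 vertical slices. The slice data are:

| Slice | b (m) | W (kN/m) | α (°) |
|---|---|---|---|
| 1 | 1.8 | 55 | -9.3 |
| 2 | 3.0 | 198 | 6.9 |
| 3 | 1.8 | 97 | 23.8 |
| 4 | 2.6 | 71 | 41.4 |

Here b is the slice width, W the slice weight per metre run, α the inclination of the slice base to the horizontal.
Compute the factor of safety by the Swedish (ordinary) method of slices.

FS = 2.42

Ordinary method of slices: FS = Σ[c'·Δl_i + (W_i cosα_i)·tanφ'] / Σ W_i sinα_i, with Δl_i = b_i / cosα_i.
Slice 1: Δl = 1.8/cos(-9.3°) = 1.824 m; N'_1 = 55·cos(-9.3°) = 54.3; c'Δl = 17.51; W sinα = -8.9
Slice 2: Δl = 3.0/cos6.9° = 3.022 m; N'_2 = 198·cos6.9° = 196.6; c'Δl = 29.01; W sinα = 23.8
Slice 3: Δl = 1.8/cos23.8° = 1.967 m; N'_3 = 97·cos23.8° = 88.8; c'Δl = 18.89; W sinα = 39.1
Slice 4: Δl = 2.6/cos41.4° = 3.466 m; N'_4 = 71·cos41.4° = 53.3; c'Δl = 33.28; W sinα = 47.0
Σc'Δl = 98.7 kN/m; ΣN' = 392.9 kN/m; ΣW sinα = 101.0 kN/m
Resisting = 98.7 + 392.9·tan20.3° = 98.7 + 145.3 = 244.0 kN/m
FS = 244.0 / 101.0 = 2.416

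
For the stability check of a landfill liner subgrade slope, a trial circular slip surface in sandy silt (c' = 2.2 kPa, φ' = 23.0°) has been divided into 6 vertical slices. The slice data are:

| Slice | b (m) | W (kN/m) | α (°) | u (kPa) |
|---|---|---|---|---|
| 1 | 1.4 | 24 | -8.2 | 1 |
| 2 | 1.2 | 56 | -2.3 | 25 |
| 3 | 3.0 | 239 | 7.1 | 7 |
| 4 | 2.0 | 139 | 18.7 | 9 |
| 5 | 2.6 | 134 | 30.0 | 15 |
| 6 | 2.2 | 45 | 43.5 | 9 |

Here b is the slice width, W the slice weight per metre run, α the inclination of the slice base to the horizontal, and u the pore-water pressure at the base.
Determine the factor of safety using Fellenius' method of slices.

FS = 1.34

Ordinary method of slices: FS = Σ[c'·Δl_i + (W_i cosα_i − u_i·Δl_i)·tanφ'] / Σ W_i sinα_i, with Δl_i = b_i / cosα_i.
Slice 1: Δl = 1.4/cos(-8.2°) = 1.414 m; N'_1 = 24·cos(-8.2°) − 1·1.414 = 22.3; c'Δl = 3.11; W sinα = -3.4
Slice 2: Δl = 1.2/cos(-2.3°) = 1.201 m; N'_2 = 56·cos(-2.3°) − 25·1.201 = 25.9; c'Δl = 2.64; W sinα = -2.2
Slice 3: Δl = 3.0/cos7.1° = 3.023 m; N'_3 = 239·cos7.1° − 7·3.023 = 216.0; c'Δl = 6.65; W sinα = 29.5
Slice 4: Δl = 2.0/cos18.7° = 2.111 m; N'_4 = 139·cos18.7° − 9·2.111 = 112.7; c'Δl = 4.65; W sinα = 44.6
Slice 5: Δl = 2.6/cos30.0° = 3.002 m; N'_5 = 134·cos30.0° − 15·3.002 = 71.0; c'Δl = 6.60; W sinα = 67.0
Slice 6: Δl = 2.2/cos43.5° = 3.033 m; N'_6 = 45·cos43.5° − 9·3.033 = 5.3; c'Δl = 6.67; W sinα = 31.0
Σc'Δl = 30.3 kN/m; ΣN' = 453.3 kN/m; ΣW sinα = 166.4 kN/m
Resisting = 30.3 + 453.3·tan23.0° = 30.3 + 192.4 = 222.7 kN/m
FS = 222.7 / 166.4 = 1.338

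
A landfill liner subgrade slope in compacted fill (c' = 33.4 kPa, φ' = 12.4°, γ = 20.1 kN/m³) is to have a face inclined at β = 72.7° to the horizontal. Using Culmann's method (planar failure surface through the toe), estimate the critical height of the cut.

Culmann's analysis gives the critical failure plane at α_cr = (β + φ')/2 = (72.7 + 12.4)/2 = 42.6°, and the critical height
H_c = (4c'/γ) · sinβ cosφ' / [1 − cos(β − φ')]
    = (4·33.4/20.1) · sin72.7°·cos12.4° / [1 − cos(60.3°)]
    = 6.647 · 0.9548·0.9767 / [1 − 0.4955]
    = 6.647 · 0.9325 / 0.5045
    = 12.28 m

H_c = 12.28 m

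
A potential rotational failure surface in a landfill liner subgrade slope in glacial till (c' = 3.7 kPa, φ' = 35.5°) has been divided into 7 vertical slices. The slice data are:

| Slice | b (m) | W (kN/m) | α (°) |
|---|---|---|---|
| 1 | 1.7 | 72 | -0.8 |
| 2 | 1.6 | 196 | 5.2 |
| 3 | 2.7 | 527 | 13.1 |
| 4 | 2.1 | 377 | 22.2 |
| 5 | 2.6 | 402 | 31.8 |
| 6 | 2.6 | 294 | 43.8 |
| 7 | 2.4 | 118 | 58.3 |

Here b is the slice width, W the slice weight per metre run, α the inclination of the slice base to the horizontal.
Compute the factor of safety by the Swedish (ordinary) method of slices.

FS = 1.66

Ordinary method of slices: FS = Σ[c'·Δl_i + (W_i cosα_i)·tanφ'] / Σ W_i sinα_i, with Δl_i = b_i / cosα_i.
Slice 1: Δl = 1.7/cos(-0.8°) = 1.700 m; N'_1 = 72·cos(-0.8°) = 72.0; c'Δl = 6.29; W sinα = -1.0
Slice 2: Δl = 1.6/cos5.2° = 1.607 m; N'_2 = 196·cos5.2° = 195.2; c'Δl = 5.94; W sinα = 17.8
Slice 3: Δl = 2.7/cos13.1° = 2.772 m; N'_3 = 527·cos13.1° = 513.3; c'Δl = 10.26; W sinα = 119.4
Slice 4: Δl = 2.1/cos22.2° = 2.268 m; N'_4 = 377·cos22.2° = 349.1; c'Δl = 8.39; W sinα = 142.4
Slice 5: Δl = 2.6/cos31.8° = 3.059 m; N'_5 = 402·cos31.8° = 341.7; c'Δl = 11.32; W sinα = 211.8
Slice 6: Δl = 2.6/cos43.8° = 3.602 m; N'_6 = 294·cos43.8° = 212.2; c'Δl = 13.33; W sinα = 203.5
Slice 7: Δl = 2.4/cos58.3° = 4.567 m; N'_7 = 118·cos58.3° = 62.0; c'Δl = 16.90; W sinα = 100.4
Σc'Δl = 72.4 kN/m; ΣN' = 1745.4 kN/m; ΣW sinα = 794.4 kN/m
Resisting = 72.4 + 1745.4·tan35.5° = 72.4 + 1245.0 = 1317.4 kN/m
FS = 1317.4 / 794.4 = 1.658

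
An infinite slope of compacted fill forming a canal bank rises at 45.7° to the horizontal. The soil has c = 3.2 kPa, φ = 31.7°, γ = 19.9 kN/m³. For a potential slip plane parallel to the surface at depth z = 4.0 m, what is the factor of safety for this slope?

FS = 0.68

For an infinite slope with a slip plane parallel to the surface (no pore pressure): FS = [c + γz cos²β tanφ] / [γz sinβ cosβ].
γz = 19.9·4.0 = 79.60 kN/m²
Numerator = 3.2 + 79.60·cos²45.7°·tan31.7° = 3.2 + 79.60·0.4878·0.6176 = 27.180 kPa
Denominator = 79.60·sin45.7°·cos45.7° = 79.60·0.7157·0.6984 = 39.788 kPa
FS = 27.180 / 39.788 = 0.683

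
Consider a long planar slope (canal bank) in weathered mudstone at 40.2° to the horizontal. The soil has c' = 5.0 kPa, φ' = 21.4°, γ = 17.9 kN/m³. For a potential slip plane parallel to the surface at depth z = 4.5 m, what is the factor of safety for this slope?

For an infinite slope with a slip plane parallel to the surface (no pore pressure): FS = [c' + γz cos²β tanφ'] / [γz sinβ cosβ].
γz = 17.9·4.5 = 80.55 kN/m²
Numerator = 5.0 + 80.55·cos²40.2°·tan21.4° = 5.0 + 80.55·0.5834·0.3919 = 23.416 kPa
Denominator = 80.55·sin40.2°·cos40.2° = 80.55·0.6455·0.7638 = 39.711 kPa
FS = 23.416 / 39.711 = 0.590

FS = 0.59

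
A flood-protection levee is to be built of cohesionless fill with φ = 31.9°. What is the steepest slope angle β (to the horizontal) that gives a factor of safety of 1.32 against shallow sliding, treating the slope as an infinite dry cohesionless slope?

For an infinite dry cohesionless slope FS = tanφ/tanβ, so tanβ = tanφ / FS.
tanβ = tan31.9° / 1.32 = 0.6224 / 1.32 = 0.4715
β = arctan(0.4715) = 25.25°

β = 25.2°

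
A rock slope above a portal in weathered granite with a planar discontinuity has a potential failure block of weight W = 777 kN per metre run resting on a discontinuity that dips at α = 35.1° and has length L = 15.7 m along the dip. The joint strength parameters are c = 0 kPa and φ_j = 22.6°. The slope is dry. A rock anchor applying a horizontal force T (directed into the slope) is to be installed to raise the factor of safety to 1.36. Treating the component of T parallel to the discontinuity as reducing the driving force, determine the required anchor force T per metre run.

T = 254 kN/m

Resolving forces along and normal to the sliding plane, with the horizontal anchor force T adding T·sinα to the effective normal force and T·cosα acting up the plane against the driving force:
FS = [cL + (W cosα + T sinα) tanφ_j] / [W sinα − T cosα]
Without the anchor: N' = 635.7 kN/m, driving T_d = 446.8 kN/m, resisting R = 0·15.7 + 635.7·tan22.6° = 264.6 kN/m, FS = 0.59.
Setting FS = 1.36 and solving for T:
1.36·(446.8 − T cos35.1°) = 264.6 + T sin35.1°·tan22.6°
T·(sin35.1°·tan22.6° + 1.36·cos35.1°) = 1.36·446.8 − 264.6
T·(0.5750·0.4163 + 1.36·0.8181) = 607.6 − 264.6 = 343.0
T·1.3520 = 343.0
T = 253.7 kN/m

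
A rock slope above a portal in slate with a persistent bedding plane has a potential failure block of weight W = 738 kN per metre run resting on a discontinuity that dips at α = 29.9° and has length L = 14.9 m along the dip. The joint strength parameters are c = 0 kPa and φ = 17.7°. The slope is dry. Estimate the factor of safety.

FS = 0.56

Resolving the block weight along and normal to the plane and applying the Mohr–Coulomb strength on the joint:
N' = W cosα = 738·cos29.9° = 639.8 kN/m
Driving force T = W sinα = 738·sin29.9° = 367.9 kN/m
Resisting force R = c·L + N'·tanφ = 0·14.9 + 639.8·tan17.7° = 0.0 + 204.2 = 204.2 kN/m
FS = R / T = 204.2 / 367.9 = 0.555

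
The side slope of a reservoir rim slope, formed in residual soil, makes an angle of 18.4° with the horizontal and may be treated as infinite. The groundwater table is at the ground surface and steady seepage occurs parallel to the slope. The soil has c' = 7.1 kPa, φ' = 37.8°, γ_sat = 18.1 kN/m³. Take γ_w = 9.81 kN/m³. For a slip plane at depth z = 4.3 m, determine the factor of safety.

FS = 1.37

With seepage parallel to the slope and the water table at the surface, the effective normal stress on the slip plane uses the buoyant unit weight γ' = γ_sat − γ_w while the driving shear stress uses γ_sat:
FS = [c' + γ' z cos²β tanφ'] / [γ_sat z sinβ cosβ]
γ' = 18.1 − 9.81 = 8.29 kN/m³
Numerator = 7.1 + 8.29·4.3·cos²18.4°·tan37.8° = 7.1 + 8.29·4.3·0.9004·0.7757 = 31.996 kPa
Denominator = 18.1·4.3·sin18.4°·cos18.4° = 18.1·4.3·0.3156·0.9489 = 23.311 kPa
FS = 31.996 / 23.311 = 1.373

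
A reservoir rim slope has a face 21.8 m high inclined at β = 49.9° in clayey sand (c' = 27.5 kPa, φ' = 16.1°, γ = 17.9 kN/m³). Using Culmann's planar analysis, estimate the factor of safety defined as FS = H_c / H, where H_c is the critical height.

FS = 1.23

H_c = (4c'/γ) · sinβ cosφ' / [1 − cos(β − φ')]
    = (4·27.5/17.9) · sin49.9°·cos16.1° / [1 − cos33.8°]
    = 6.145 · 0.7349 / 0.1690 = 26.72 m
FS = H_c / H = 26.72 / 21.8 = 1.226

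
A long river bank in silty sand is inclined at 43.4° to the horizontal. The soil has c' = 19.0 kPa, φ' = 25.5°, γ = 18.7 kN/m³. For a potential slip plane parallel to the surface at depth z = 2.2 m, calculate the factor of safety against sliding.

FS = 1.43

For an infinite slope with a slip plane parallel to the surface (no pore pressure): FS = [c' + γz cos²β tanφ'] / [γz sinβ cosβ].
γz = 18.7·2.2 = 41.14 kN/m²
Numerator = 19.0 + 41.14·cos²43.4°·tan25.5° = 19.0 + 41.14·0.5279·0.4770 = 29.359 kPa
Denominator = 41.14·sin43.4°·cos43.4° = 41.14·0.6871·0.7266 = 20.538 kPa
FS = 29.359 / 20.538 = 1.430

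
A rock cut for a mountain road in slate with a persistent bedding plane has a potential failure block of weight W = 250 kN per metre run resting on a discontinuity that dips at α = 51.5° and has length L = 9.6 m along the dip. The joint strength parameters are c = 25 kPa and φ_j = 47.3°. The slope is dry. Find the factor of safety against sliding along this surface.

Resolving the block weight along and normal to the plane and applying the Mohr–Coulomb strength on the joint:
N' = W cosα = 250·cos51.5° = 155.6 kN/m
Driving force T = W sinα = 250·sin51.5° = 195.7 kN/m
Resisting force R = c·L + N'·tanφ_j = 25·9.6 + 155.6·tan47.3° = 240.0 + 168.7 = 408.7 kN/m
FS = R / T = 408.7 / 195.7 = 2.089

FS = 2.09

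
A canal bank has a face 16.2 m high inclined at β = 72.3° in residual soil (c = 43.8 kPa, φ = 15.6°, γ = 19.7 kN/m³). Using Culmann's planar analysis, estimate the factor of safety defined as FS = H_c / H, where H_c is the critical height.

H_c = (4c/γ) · sinβ cosφ / [1 − cos(β − φ)]
    = (4·43.8/19.7) · sin72.3°·cos15.6° / [1 − cos56.7°]
    = 8.893 · 0.9176 / 0.4510 = 18.09 m
FS = H_c / H = 18.09 / 16.2 = 1.117

FS = 1.12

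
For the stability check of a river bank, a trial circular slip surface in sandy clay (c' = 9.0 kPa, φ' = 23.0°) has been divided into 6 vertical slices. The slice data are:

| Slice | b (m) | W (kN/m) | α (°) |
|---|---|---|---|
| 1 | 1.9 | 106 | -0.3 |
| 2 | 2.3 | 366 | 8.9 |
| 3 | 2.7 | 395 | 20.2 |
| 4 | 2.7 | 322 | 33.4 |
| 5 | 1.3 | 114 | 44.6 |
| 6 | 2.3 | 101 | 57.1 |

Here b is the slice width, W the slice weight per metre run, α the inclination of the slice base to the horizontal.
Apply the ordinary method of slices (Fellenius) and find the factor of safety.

Ordinary method of slices: FS = Σ[c'·Δl_i + (W_i cosα_i)·tanφ'] / Σ W_i sinα_i, with Δl_i = b_i / cosα_i.
Slice 1: Δl = 1.9/cos(-0.3°) = 1.900 m; N'_1 = 106·cos(-0.3°) = 106.0; c'Δl = 17.10; W sinα = -0.6
Slice 2: Δl = 2.3/cos8.9° = 2.328 m; N'_2 = 366·cos8.9° = 361.6; c'Δl = 20.95; W sinα = 56.6
Slice 3: Δl = 2.7/cos20.2° = 2.877 m; N'_3 = 395·cos20.2° = 370.7; c'Δl = 25.89; W sinα = 136.4
Slice 4: Δl = 2.7/cos33.4° = 3.234 m; N'_4 = 322·cos33.4° = 268.8; c'Δl = 29.11; W sinα = 177.3
Slice 5: Δl = 1.3/cos44.6° = 1.826 m; N'_5 = 114·cos44.6° = 81.2; c'Δl = 16.43; W sinα = 80.0
Slice 6: Δl = 2.3/cos57.1° = 4.234 m; N'_6 = 101·cos57.1° = 54.9; c'Δl = 38.11; W sinα = 84.8
Σc'Δl = 147.6 kN/m; ΣN' = 1243.1 kN/m; ΣW sinα = 534.6 kN/m
Resisting = 147.6 + 1243.1·tan23.0° = 147.6 + 527.7 = 675.3 kN/m
FS = 675.3 / 534.6 = 1.263

FS = 1.26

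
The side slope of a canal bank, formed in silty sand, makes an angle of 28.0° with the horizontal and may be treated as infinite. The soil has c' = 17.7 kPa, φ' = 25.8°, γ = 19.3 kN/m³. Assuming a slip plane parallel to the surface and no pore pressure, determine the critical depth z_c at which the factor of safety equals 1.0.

Setting FS = 1.00 in FS = [c' + γz cos²β tanφ'] / [γz sinβ cosβ] and solving for z:
z = c' / [γ cosβ (FS·sinβ − cosβ·tanφ')]
  = 17.7 / [19.3·cos28.0°·(1.00·sin28.0° − cos28.0°·tan25.8°)]
  = 17.7 / [19.3·0.8829·(1.00·0.4695 − 0.8829·0.4834)]
  = 17.7 / 0.7266 = 24.360 m

z_c = 24.36 m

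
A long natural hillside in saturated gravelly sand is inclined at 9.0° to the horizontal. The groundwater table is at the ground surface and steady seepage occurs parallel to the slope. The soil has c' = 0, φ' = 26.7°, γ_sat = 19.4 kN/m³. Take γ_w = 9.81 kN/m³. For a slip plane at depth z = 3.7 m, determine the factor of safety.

FS = 1.57

With seepage parallel to the slope and the water table at the surface, the effective normal stress on the slip plane uses the buoyant unit weight γ' = γ_sat − γ_w while the driving shear stress uses γ_sat:
FS = [c' + γ' z cos²β tanφ'] / [γ_sat z sinβ cosβ]
(For c' = 0 this reduces to FS = (γ'/γ_sat)·tanφ'/tanβ.)
γ' = 19.4 − 9.81 = 9.59 kN/m³
Numerator = 0.0 + 9.59·3.7·cos²9.0°·tan26.7° = 0.0 + 9.59·3.7·0.9755·0.5029 = 17.409 kPa
Denominator = 19.4·3.7·sin9.0°·cos9.0° = 19.4·3.7·0.1564·0.9877 = 11.091 kPa
FS = 17.409 / 11.091 = 1.570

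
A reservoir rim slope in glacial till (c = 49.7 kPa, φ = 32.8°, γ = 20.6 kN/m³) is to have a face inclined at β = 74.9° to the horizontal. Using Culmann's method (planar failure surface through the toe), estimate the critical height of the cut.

Culmann's analysis gives the critical failure plane at α_cr = (β + φ)/2 = (74.9 + 32.8)/2 = 53.9°, and the critical height
H_c = (4c/γ) · sinβ cosφ / [1 − cos(β − φ)]
    = (4·49.7/20.6) · sin74.9°·cos32.8° / [1 − cos(42.1°)]
    = 9.650 · 0.9655·0.8406 / [1 − 0.7420]
    = 9.650 · 0.8115 / 0.2580
    = 30.35 m

H_c = 30.35 m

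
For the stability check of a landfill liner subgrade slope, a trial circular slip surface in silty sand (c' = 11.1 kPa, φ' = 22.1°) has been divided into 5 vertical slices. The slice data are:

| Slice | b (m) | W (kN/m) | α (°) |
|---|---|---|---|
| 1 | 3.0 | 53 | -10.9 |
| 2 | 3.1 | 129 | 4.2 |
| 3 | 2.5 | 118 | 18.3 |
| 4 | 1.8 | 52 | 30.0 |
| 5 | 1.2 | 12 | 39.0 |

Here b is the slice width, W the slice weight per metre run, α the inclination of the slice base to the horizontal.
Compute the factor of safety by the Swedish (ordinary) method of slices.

FS = 3.98

Ordinary method of slices: FS = Σ[c'·Δl_i + (W_i cosα_i)·tanφ'] / Σ W_i sinα_i, with Δl_i = b_i / cosα_i.
Slice 1: Δl = 3.0/cos(-10.9°) = 3.055 m; N'_1 = 53·cos(-10.9°) = 52.0; c'Δl = 33.91; W sinα = -10.0
Slice 2: Δl = 3.1/cos4.2° = 3.108 m; N'_2 = 129·cos4.2° = 128.7; c'Δl = 34.50; W sinα = 9.4
Slice 3: Δl = 2.5/cos18.3° = 2.633 m; N'_3 = 118·cos18.3° = 112.0; c'Δl = 29.23; W sinα = 37.1
Slice 4: Δl = 1.8/cos30.0° = 2.078 m; N'_4 = 52·cos30.0° = 45.0; c'Δl = 23.07; W sinα = 26.0
Slice 5: Δl = 1.2/cos39.0° = 1.544 m; N'_5 = 12·cos39.0° = 9.3; c'Δl = 17.14; W sinα = 7.6
Σc'Δl = 137.9 kN/m; ΣN' = 347.1 kN/m; ΣW sinα = 70.0 kN/m
Resisting = 137.9 + 347.1·tan22.1° = 137.9 + 140.9 = 278.8 kN/m
FS = 278.8 / 70.0 = 3.981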